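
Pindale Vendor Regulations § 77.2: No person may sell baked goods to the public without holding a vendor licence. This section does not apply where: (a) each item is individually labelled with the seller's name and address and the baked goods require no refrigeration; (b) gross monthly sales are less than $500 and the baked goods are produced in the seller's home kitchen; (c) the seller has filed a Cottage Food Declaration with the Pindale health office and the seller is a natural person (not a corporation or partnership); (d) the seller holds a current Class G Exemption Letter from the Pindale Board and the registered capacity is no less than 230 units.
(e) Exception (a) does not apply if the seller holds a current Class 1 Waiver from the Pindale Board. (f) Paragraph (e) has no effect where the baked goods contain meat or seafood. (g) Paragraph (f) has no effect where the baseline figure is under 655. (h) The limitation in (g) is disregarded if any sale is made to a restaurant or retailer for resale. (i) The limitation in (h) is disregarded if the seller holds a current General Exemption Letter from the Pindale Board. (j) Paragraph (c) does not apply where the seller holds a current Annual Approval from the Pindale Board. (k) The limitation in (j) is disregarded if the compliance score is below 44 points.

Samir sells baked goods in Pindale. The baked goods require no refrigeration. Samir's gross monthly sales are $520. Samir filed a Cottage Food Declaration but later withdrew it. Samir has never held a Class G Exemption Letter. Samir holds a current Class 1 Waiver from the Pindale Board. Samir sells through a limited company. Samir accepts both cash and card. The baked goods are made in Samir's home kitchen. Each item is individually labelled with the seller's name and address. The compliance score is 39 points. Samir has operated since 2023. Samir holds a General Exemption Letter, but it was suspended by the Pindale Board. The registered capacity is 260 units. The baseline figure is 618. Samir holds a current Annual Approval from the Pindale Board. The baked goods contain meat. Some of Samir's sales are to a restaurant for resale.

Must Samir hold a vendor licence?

No — exception (a) applies; Samir is not required to hold a vendor licence.

Exception (a) is satisfied on its face — items are individually labelled; the baked goods are shelf-stable. As to paragraphs (e)–(i): (e) applies (a current Class 1 Waiver is held), but is itself disapplied by (f): (f) operates against (e): the baked goods contain meat. (g) operates (the baseline figure is 618, under the 655 limit), but is set aside by (h): (h) operates against (g): some sales are to a restaurant for resale. (i) is not engaged (the General Exemption Letter is not current), so (h) stands. Exception (a) stands.
Exception (b) requires that gross monthly sales are less than $500; but gross monthly sales are $520, not less than $500, so (b) is unavailable.
Exception (c) does not apply: the Cottage Food Declaration was withdrawn.
Exception (d) does not apply: no current Class G Exemption Letter is held.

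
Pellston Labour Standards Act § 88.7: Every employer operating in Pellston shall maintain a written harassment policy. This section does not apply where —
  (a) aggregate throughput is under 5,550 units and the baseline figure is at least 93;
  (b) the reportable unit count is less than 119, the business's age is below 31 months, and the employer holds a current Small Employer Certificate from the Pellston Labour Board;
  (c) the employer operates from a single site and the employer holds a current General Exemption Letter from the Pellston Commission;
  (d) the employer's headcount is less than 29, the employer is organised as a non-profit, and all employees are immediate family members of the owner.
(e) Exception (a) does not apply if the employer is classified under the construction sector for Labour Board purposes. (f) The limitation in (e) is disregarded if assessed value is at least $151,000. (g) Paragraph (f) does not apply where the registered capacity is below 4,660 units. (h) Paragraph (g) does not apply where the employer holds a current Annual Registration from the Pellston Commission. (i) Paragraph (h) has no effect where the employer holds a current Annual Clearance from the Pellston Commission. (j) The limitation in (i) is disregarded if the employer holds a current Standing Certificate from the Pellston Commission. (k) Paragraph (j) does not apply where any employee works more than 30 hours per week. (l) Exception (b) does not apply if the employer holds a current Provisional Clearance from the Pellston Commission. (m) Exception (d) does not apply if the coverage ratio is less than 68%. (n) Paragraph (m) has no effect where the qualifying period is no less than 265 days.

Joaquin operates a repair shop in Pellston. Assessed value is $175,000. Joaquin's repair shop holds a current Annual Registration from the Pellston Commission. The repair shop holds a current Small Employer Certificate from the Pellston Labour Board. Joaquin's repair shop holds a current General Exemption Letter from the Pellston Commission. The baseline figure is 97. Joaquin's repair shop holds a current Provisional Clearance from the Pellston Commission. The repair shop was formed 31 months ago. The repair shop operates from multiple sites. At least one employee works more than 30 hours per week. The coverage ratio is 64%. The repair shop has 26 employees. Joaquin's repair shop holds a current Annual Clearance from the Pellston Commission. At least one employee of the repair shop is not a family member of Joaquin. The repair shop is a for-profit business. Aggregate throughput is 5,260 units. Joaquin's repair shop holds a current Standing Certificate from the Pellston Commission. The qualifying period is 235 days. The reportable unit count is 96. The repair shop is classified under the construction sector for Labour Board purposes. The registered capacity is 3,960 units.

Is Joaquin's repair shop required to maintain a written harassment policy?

Yes — Joaquin's repair shop must maintain a written harassment policy.

All of (a)'s requirements are met (aggregate throughput is 5,260 units, under the 5,550 units limit; the baseline figure is 97, meeting the 93 threshold). But applying paragraphs (e)–(k): (e) is triggered — the repair shop is classified under the construction sector. (f) applies (assessed value is $175,000, meeting the $151,000 threshold), but yields to (g): (g) operates against (f): the registered capacity is 3,960 units, below the 4,660 units limit. (h) is triggered (a current Annual Registration is held), but yields to (i): (i) operates against (h): a current Annual Clearance is held. (j) is engaged (a current Standing Certificate is held), but yields to (k): (k) is engaged — at least one employee exceeds 30 hours/week. Exception (a) does not apply.
Exception (b) fails — the business's age is 31 months, not below 31 months.
Exception (c) does not apply: the employer operates from multiple sites.
Exception (d) requires that the employer is organised as a non-profit; but the employer is for-profit, so (d) is unavailable.
No exception is made out. Joaquin's repair shop falls within the general rule.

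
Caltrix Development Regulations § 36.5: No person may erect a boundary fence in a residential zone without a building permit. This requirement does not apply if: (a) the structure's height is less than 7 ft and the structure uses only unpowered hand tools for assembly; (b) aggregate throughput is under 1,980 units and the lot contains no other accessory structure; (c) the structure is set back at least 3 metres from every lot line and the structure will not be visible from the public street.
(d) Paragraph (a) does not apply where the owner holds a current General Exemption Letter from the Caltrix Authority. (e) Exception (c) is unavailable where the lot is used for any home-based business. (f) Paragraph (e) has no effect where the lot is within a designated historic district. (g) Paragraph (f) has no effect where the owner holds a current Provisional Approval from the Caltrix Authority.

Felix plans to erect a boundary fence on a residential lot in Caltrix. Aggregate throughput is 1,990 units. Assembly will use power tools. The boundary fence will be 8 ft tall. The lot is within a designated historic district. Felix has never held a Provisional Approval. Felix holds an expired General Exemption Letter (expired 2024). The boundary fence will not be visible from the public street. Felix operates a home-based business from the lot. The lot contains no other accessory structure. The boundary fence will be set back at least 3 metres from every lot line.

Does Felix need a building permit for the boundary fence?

No — exception (c) applies; Felix does not need a building permit.

Exception (a) does not apply: the structure's height is 8 ft, not less than 7 ft.
Exception (b) does not apply: aggregate throughput is 1,990 units, not under 1,980 units.
Exception (c)'s conditions are all satisfied: the setback is at least 3 m on every side; the structure will not be visible from the street. Applying paragraphs (e)–(g): (e) is triggered (a home-based business operates on the lot), but is itself disapplied by (f): (f) is triggered — the lot is in a historic district. (g) is not triggered (the Provisional Approval is not current), so (f) stands. So (c) applies.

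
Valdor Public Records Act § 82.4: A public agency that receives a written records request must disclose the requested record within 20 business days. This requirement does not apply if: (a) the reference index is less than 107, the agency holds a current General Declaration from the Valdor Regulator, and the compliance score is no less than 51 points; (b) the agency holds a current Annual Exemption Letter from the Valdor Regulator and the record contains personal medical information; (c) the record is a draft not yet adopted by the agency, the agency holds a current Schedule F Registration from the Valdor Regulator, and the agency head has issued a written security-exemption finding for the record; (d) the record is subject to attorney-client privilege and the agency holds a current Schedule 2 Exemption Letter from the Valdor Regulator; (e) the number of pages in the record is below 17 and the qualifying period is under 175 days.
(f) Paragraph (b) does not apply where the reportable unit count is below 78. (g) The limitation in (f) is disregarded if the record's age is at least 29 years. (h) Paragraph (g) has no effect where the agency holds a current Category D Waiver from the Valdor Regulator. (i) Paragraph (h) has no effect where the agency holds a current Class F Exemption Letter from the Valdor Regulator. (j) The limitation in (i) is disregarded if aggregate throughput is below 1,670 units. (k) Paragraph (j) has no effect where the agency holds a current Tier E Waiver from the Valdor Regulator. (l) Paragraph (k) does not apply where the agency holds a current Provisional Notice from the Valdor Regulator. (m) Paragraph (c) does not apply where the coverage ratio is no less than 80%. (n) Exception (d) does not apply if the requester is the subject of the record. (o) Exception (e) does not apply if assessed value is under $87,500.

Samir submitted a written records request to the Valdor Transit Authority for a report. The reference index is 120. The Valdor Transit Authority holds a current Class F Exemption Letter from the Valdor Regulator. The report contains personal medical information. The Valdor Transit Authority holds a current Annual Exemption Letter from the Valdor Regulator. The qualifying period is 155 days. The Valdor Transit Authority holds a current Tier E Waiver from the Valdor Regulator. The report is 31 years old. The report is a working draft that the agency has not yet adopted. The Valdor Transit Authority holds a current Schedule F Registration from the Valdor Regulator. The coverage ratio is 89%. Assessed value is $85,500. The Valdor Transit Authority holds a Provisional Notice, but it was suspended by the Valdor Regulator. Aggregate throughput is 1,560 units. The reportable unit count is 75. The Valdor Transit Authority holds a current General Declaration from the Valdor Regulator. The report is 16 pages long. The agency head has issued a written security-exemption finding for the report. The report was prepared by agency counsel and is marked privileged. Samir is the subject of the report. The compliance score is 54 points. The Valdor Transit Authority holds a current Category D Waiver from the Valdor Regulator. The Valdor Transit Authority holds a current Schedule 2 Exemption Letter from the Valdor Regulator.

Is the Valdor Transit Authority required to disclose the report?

Exception (a) fails — the reference index is 120, not less than 107.
All of (b)'s requirements are met (a current Annual Exemption Letter is held; the report contains personal medical information). As to paragraphs (f)–(l): (f) would limit (b) — the reportable unit count is 75, below the 78 limit — but (g) sets (f) aside: (g) is triggered — the record's age is 31 years, meeting the 29 years threshold. (h) would limit (g) — a current Category D Waiver is held — but (i) sets (h) aside: (i) operates against (h): a current Class F Exemption Letter is held. (j) is engaged (aggregate throughput is 1,560 units, below the 1,670 units limit), but is overridden by (k): (k) is triggered — a current Tier E Waiver is held. (l) is not engaged (no current Provisional Notice is held), so (k) stands. (b) remains available.
Exception (c) is satisfied on its face — the report is an unadopted draft; a current Schedule F Registration is held; a written security-exemption finding has been issued. But: (m) operates against (c): the coverage ratio is 89%, meeting the 80% threshold. (c) is therefore removed.
Exception (d): the report is privileged; a current Schedule 2 Exemption Letter is held — every condition holds. Turning to paragraph (n): (n) operates against (d): Samir is the subject of the report. So (d) is unavailable.
All of (e)'s requirements are met (the number of pages in the record is 16, below the 17 limit; the qualifying period is 155 days, under the 175 days limit). But applying paragraph (o): (o) operates — assessed value is $85,500, under the $87,500 limit. So (e) is unavailable.

No — exception (b) applies; the Valdor Transit Authority is not required to disclose the report.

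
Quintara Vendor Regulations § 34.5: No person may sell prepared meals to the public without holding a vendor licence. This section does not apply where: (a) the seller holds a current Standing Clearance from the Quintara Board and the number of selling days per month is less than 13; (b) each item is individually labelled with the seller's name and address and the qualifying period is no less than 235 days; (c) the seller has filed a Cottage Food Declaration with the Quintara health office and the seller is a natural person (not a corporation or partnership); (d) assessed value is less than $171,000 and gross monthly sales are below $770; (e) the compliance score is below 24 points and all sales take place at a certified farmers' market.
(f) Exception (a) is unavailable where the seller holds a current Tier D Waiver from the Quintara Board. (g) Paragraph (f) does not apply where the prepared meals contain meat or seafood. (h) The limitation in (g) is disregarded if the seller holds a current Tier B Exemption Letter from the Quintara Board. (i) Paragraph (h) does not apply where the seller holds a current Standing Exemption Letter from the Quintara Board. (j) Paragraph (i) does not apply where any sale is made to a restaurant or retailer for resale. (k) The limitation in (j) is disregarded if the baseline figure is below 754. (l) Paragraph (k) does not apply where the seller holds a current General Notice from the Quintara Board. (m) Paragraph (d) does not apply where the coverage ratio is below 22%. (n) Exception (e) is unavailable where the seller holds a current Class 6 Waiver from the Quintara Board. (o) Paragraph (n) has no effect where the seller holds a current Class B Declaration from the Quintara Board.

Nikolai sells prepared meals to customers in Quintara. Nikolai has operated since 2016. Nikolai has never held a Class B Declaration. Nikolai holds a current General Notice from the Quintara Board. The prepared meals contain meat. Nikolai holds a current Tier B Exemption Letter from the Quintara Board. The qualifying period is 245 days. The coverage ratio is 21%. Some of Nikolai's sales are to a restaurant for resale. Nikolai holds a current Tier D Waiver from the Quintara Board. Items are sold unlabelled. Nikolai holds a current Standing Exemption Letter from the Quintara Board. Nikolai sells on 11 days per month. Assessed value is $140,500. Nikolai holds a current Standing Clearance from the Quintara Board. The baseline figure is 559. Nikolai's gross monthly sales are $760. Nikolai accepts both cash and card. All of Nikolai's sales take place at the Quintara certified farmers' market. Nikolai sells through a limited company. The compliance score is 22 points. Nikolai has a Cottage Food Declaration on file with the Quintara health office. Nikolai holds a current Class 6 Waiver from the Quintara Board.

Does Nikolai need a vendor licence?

Yes — Nikolai must hold a vendor licence.

Exception (a) is satisfied on its face — a current Standing Clearance is held; the number of selling days per month is 11, less than the 13 limit. But: (f) operates against (a): a current Tier D Waiver is held. (g) would limit (f) — the prepared meals contain meat — but (h) sets (g) aside: (h) applies — a current Tier B Exemption Letter is held. (i) applies (a current Standing Exemption Letter is held), but yields to (j): (j) operates against (i): some sales are to a restaurant for resale. (k) would limit (j) — the baseline figure is 559, below the 754 limit — but (l) sets (k) aside: (l) operates against (k): a current General Notice is held. (a) is therefore removed.
Exception (b) fails — items are sold unlabelled.
Exception (c) does not apply: the seller operates through a limited company.
Exception (d) is satisfied on its face — assessed value is $140,500, less than the $171,000 limit; gross monthly sales are $760, below the $770 limit. However, paragraph (m) must be considered: (m) operates — the coverage ratio is 21%, below the 22% limit. So (d) is unavailable.
All of (e)'s requirements are met (the compliance score is 22 points, below the 24 points limit; all sales are at a certified farmers' market). Turning to paragraphs (n)–(o): (n) operates against (e): a current Class 6 Waiver is held. (o), which would lift (n), is inapplicable — no current Class B Declaration is held. Exception (e) does not apply.
None of the exceptions is available; § 34.5 applies in full.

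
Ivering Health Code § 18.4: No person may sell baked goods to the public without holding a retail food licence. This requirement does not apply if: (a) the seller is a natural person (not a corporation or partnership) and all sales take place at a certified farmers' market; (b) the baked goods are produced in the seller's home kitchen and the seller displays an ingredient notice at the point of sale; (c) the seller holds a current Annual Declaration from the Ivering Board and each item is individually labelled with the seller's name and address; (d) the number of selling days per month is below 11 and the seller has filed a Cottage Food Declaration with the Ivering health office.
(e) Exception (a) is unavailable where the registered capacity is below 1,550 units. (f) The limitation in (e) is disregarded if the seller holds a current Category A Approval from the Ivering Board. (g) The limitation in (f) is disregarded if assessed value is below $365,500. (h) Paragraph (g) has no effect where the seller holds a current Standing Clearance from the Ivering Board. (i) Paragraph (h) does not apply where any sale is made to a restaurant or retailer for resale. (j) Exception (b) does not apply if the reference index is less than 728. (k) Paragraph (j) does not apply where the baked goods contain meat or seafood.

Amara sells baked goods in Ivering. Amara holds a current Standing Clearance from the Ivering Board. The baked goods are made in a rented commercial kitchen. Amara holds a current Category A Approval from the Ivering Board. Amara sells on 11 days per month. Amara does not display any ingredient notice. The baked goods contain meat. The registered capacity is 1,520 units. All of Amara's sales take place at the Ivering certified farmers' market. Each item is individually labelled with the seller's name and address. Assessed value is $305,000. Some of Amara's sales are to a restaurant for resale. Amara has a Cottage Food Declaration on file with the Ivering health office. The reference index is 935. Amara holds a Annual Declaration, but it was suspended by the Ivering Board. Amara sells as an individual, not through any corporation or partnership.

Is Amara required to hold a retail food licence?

Exception (a): the seller is a natural person; all sales are at a certified farmers' market — every condition holds. But: (e) is triggered — the registered capacity is 1,520 units, below the 1,550 units limit. (f) is engaged (a current Category A Approval is held), but is set aside by (g): (g) is engaged — assessed value is $305,000, below the $365,500 limit. (h) is engaged (a current Standing Clearance is held), but is set aside by (i): (i) is triggered — some sales are to a restaurant for resale. So (a) is unavailable.
Exception (b) fails — the baked goods are made in a commercial kitchen, not a home kitchen.
Exception (c) fails — the Annual Declaration is not current.
Exception (d) does not apply: the number of selling days per month is 11, not below 11.
No exception applies. The general rule governs.

Yes — Amara must hold a retail food licence.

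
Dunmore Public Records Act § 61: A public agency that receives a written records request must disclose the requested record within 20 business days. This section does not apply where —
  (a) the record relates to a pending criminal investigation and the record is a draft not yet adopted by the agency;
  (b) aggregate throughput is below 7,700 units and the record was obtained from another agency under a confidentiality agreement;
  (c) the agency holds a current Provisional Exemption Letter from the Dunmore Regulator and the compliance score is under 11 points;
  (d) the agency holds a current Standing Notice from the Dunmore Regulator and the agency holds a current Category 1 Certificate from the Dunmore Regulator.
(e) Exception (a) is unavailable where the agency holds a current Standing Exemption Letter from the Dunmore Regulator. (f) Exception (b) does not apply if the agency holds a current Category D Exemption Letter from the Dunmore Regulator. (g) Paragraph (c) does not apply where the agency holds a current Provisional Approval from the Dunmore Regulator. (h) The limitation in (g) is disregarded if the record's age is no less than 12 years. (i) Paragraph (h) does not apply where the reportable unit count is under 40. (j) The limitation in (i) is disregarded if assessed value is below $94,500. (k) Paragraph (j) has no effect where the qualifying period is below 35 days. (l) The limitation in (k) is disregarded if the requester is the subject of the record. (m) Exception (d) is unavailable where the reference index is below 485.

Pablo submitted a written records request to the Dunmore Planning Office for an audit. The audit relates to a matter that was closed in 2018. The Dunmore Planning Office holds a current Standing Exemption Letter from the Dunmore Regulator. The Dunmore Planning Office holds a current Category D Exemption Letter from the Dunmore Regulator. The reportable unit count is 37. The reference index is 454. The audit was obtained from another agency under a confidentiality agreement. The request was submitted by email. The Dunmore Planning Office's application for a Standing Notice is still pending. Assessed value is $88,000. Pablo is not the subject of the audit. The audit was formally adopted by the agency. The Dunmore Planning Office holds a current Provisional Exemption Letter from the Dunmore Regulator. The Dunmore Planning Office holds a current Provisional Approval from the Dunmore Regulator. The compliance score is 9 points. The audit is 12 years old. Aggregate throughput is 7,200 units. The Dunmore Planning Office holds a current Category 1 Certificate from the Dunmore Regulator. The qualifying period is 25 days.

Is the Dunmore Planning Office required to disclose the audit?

Exception (a) requires that the record relates to a pending criminal investigation; but the audit relates to a closed matter, so (a) is unavailable.
Exception (b) is satisfied on its face — aggregate throughput is 7,200 units, below the 7,700 units limit; the audit was obtained under a confidentiality agreement. Turning to paragraph (f): (f) operates against (b): a current Category D Exemption Letter is held. (b) is therefore removed.
Exception (c) is satisfied on its face — a current Provisional Exemption Letter is held; the compliance score is 9 points, under the 11 points limit. However, paragraphs (g)–(l) must be considered: (g) is triggered — a current Provisional Approval is held. (h) is engaged (the record's age is 12 years, meeting the 12 years threshold), but is displaced by (i): (i) operates against (h): the reportable unit count is 37, under the 40 limit. (j) is engaged (assessed value is $88,000, below the $94,500 limit), but is set aside by (k): (k) operates against (j): the qualifying period is 25 days, below the 35 days limit. (l), which would lift (k), does not operate here — Pablo is not the subject of the audit. So (c) is unavailable.
Exception (d) requires that the agency holds a current Standing Notice from the Dunmore Regulator; but the Standing Notice is not current, so (d) is unavailable.
None of the exceptions is available; § 61 applies in full.

Yes — the Dunmore Planning Office must disclose the audit.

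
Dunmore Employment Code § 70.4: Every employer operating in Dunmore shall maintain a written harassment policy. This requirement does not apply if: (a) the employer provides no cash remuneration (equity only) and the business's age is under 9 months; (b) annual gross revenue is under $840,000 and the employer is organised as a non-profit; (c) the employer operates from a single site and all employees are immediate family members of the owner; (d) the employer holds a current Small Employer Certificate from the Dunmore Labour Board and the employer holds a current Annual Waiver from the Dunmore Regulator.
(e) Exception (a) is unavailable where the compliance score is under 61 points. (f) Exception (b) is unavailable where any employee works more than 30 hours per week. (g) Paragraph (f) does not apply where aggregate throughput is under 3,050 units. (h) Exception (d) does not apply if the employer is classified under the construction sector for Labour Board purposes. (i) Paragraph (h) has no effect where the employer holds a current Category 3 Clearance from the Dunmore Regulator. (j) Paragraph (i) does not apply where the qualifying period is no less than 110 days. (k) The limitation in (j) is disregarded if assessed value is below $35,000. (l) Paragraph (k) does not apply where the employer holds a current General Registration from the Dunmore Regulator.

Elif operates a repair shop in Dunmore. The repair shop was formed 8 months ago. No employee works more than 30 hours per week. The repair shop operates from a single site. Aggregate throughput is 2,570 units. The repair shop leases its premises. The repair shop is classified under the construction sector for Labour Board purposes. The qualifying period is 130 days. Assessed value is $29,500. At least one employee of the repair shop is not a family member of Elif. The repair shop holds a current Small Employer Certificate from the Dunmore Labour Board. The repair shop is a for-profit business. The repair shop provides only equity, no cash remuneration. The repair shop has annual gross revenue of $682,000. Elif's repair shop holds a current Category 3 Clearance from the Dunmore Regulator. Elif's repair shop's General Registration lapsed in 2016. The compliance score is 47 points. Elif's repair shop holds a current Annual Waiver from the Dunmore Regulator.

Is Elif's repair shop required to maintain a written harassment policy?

All of (a)'s requirements are met (remuneration is equity-only; the business's age is 8 months, under the 9 months limit). Turning to paragraph (e): (e) operates against (a): the compliance score is 47 points, under the 61 points limit. (a) is therefore removed.
Exception (b) fails — the employer is for-profit.
Exception (c) requires that all employees are immediate family members of the owner; but at least one employee is not a family member, so (c) is unavailable.
All of (d)'s requirements are met (a current Small Employer Certificate is held; a current Annual Waiver is held). Considering the limiting provisions: (h) is triggered (the repair shop is classified under the construction sector), but yields to (i): (i) operates against (h): a current Category 3 Clearance is held. (j) would limit (i) — the qualifying period is 130 days, meeting the 110 days threshold — but (k) sets (j) aside: (k) operates — assessed value is $29,500, below the $35,000 limit. (l) is inapplicable (there is no General Registration in force), so (k) stands. (d) remains available.

No — exception (d) applies; Elif's repair shop is not required to maintain a written harassment policy.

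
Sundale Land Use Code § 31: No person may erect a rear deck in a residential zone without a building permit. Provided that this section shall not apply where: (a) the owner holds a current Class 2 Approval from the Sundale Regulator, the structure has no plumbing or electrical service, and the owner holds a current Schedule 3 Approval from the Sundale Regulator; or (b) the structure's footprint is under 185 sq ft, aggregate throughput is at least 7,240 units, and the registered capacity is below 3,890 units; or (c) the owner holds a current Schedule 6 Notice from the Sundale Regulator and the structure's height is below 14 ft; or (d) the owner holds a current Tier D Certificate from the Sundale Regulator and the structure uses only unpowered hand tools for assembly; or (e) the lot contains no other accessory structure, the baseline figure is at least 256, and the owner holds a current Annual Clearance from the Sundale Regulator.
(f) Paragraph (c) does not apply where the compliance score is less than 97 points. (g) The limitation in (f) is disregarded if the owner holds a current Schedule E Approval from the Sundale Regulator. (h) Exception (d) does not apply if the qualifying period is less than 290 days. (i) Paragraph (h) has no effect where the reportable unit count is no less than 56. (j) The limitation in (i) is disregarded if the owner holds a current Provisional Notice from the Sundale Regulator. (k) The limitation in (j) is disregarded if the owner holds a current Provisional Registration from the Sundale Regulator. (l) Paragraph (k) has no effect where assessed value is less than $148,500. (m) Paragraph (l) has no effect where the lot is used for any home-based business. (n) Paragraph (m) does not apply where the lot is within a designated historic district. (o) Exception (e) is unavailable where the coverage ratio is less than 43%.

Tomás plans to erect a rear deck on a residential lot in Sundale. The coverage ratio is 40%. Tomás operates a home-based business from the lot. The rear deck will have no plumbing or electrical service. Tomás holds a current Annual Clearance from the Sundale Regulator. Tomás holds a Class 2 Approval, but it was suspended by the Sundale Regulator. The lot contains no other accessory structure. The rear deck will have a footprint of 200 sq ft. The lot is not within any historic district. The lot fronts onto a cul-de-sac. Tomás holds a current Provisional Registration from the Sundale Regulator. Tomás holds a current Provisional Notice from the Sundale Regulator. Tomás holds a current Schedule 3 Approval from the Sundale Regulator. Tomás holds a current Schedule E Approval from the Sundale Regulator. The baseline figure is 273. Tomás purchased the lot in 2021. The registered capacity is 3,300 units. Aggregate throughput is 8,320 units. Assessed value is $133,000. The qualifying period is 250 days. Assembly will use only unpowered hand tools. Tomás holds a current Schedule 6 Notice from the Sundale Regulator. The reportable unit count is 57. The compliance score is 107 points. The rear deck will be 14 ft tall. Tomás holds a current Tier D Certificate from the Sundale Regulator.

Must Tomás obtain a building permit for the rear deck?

Exception (a) does not apply: the Class 2 Approval is not current.
Exception (b) requires that the structure's footprint is under 185 sq ft; but the structure's footprint is 200 sq ft, not under 185 sq ft, so (b) is unavailable.
Exception (c) fails — the structure's height is 14 ft, not below 14 ft.
All of (d)'s requirements are met (a current Tier D Certificate is held; assembly uses only hand tools). Applying paragraphs (h)–(n): (h) is engaged (the qualifying period is 250 days, less than the 290 days limit), but is overridden by (i): (i) applies — the reportable unit count is 57, meeting the 56 threshold. (j) is triggered (a current Provisional Notice is held), but is displaced by (k): (k) applies — a current Provisional Registration is held. (l) would limit (k) — assessed value is $133,000, less than the $148,500 limit — but (m) sets (l) aside: (m) is engaged — a home-based business operates on the lot. (n) is not engaged (the lot is not in a historic district), so (m) stands. (d) remains available.
Exception (e) is satisfied on its face — the lot has no other accessory structure; the baseline figure is 273, meeting the 256 threshold; a current Annual Clearance is held. However, paragraph (o) must be considered: (o) operates against (e): the coverage ratio is 40%, less than the 43% limit. Exception (e) does not apply.

No — exception (d) applies; Tomás does not need a building permit.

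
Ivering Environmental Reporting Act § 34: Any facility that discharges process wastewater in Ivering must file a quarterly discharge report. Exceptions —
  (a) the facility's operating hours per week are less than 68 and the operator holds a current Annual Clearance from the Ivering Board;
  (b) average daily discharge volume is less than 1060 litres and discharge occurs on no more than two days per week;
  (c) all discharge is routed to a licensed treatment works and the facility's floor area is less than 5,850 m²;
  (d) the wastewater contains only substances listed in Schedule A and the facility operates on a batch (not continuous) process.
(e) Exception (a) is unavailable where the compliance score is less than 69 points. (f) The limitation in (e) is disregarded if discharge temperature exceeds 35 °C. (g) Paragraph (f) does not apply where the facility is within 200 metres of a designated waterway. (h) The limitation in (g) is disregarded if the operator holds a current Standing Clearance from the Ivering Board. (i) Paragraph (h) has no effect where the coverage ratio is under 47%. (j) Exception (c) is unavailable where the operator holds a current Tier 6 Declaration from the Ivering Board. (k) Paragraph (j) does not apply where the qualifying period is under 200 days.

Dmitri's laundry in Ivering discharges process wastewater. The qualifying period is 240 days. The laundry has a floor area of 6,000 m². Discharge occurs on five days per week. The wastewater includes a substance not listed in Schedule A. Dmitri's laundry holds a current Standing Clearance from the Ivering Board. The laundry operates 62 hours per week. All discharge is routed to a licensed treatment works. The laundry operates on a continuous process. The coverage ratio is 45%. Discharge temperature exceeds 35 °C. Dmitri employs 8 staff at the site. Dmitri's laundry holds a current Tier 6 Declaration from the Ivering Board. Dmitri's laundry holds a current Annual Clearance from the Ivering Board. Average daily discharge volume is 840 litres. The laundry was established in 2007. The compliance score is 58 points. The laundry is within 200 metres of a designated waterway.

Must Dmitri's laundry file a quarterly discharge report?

All of (a)'s requirements are met (the facility's operating hours per week are 62, less than the 68 limit; a current Annual Clearance is held). But: (e) is engaged — the compliance score is 58 points, less than the 69 points limit. (f) would limit (e) — discharge temperature exceeds 35 °C — but (g) sets (f) aside: (g) operates against (f): the laundry is within 200 m of a designated waterway. (h) operates (a current Standing Clearance is held), but is overridden by (i): (i) is engaged — the coverage ratio is 45%, under the 47% limit. So (a) is unavailable.
Exception (b) fails — discharge occurs on five days per week.
Exception (c) fails — the facility's floor area is 6,000 m², not less than 5,850 m².
Exception (d) requires that the wastewater contains only substances listed in Schedule A; but the wastewater includes a non-Schedule-A substance, so (d) is unavailable.
None of the exceptions is available; § 34 applies in full.

Yes — Dmitri's laundry must file a quarterly discharge report.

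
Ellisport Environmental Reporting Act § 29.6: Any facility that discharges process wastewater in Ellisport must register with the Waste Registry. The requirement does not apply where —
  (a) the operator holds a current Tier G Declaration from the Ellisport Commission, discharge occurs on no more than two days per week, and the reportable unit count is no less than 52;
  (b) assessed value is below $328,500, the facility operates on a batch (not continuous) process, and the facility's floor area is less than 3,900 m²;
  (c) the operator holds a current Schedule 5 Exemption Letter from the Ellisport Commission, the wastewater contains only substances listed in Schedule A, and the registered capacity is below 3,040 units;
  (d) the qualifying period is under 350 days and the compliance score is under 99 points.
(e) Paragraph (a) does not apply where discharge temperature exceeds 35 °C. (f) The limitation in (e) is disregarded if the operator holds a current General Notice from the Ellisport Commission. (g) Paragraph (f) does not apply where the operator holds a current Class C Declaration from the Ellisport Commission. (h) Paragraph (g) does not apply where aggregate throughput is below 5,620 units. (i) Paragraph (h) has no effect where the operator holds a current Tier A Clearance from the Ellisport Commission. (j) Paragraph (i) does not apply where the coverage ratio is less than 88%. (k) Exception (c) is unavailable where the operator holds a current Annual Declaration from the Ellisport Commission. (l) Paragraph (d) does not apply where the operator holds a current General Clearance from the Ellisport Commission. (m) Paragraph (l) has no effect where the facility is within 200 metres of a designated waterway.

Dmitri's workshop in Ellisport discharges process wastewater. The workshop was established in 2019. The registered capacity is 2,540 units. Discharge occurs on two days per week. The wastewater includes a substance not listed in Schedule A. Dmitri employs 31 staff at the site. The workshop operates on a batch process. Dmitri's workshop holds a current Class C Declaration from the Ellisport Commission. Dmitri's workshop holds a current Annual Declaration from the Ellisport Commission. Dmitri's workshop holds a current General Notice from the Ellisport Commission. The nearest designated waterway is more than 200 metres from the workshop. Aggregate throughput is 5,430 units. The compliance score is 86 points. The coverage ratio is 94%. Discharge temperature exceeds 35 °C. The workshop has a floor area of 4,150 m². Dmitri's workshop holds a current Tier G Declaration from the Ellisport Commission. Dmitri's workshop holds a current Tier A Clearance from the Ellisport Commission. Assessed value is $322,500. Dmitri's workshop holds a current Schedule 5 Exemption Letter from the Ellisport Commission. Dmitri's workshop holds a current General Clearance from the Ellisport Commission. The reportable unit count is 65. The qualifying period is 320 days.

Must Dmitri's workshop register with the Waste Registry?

Yes — Dmitri's workshop must register with the Waste Registry.

Exception (a)'s conditions are all satisfied: a current Tier G Declaration is held; discharge occurs on no more than two days per week; the reportable unit count is 65, meeting the 52 threshold. But applying paragraphs (e)–(j): (e) operates against (a): discharge temperature exceeds 35 °C. (f) operates (a current General Notice is held), but is set aside by (g): (g) is engaged — a current Class C Declaration is held. (h) operates (aggregate throughput is 5,430 units, below the 5,620 units limit), but is set aside by (i): (i) operates against (h): a current Tier A Clearance is held. (j) is inapplicable (the coverage ratio is 94%, not less than 88%), so (i) stands. Exception (a) does not apply.
Exception (b) fails — the facility's floor area is 4,150 m², not less than 3,900 m².
Exception (c) fails — the wastewater includes a non-Schedule-A substance.
Exception (d) is satisfied on its face — the qualifying period is 320 days, under the 350 days limit; the compliance score is 86 points, under the 99 points limit. But applying paragraphs (l)–(m): (l) operates against (d): a current General Clearance is held. (m), which would lift (l), is inapplicable — the workshop is more than 200 m from any designated waterway. (d) is therefore removed.
No exception displaces § 29.6.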